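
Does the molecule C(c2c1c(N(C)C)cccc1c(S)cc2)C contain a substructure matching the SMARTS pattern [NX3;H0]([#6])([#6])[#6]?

The pattern [NX3;H0]([#6])([#6])[#6] describes a trivalent nitrogen with no H, bonded to three carbons — a tertiary amine.
The molecule carries a dimethylamino group (-N(CH3)2), whose atoms satisfy every constraint of the query, so the pattern matches.

Yes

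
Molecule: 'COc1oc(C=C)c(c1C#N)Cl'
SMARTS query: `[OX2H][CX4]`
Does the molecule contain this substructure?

The pattern [OX2H][CX4] describes a hydroxyl oxygen bound to an sp3 (X4) carbon — an aliphatic alcohol.
The closest candidate here is a methoxy ether (-OCH3), but the oxygen has H0 (ether), not H1. No other fragment satisfies the full query, so there is no match.

No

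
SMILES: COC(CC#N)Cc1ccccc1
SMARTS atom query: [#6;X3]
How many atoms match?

6

The query [#6;X3] means: any carbon (aromatic or not) with three total connections.
Check the 13 heavy atoms by environment: 4× C (X4) → no; 1× O (X2) → no; 6× c (aromatic, X3) → match; 1× C (X2) → no; 1× N (X1) → no.
That gives 6 matching atoms.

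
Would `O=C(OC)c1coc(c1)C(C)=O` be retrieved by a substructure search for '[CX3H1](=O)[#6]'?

The pattern [CX3H1](=O)[#6] describes an sp2 carbon with one H, double-bonded to O and single-bonded to carbon — an aldehyde.
The closest candidate here is a methyl-ester group (-C(=O)OCH3), but the carbonyl carbon has H0, not H1. No other fragment satisfies the full query, so there is no match.

No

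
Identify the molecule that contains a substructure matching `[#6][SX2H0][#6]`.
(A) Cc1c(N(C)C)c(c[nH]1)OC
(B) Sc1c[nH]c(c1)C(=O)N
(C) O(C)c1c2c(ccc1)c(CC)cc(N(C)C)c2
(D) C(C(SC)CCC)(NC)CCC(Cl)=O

D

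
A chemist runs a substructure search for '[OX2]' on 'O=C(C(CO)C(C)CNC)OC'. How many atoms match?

Check the 12 heavy atoms by environment: 7× C (X4) → no; 2× O (X2) → match; 1× N (X3) → no; 1× C (X3) → no; 1× O (X1) → no.
That gives 2 matching atoms.

2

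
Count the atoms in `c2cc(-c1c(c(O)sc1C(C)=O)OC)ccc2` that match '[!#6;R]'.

1

Check the 17 heavy atoms by environment: 1× s (aromatic, in 5-ring) → match; 4× c (aromatic, in 5-ring) → no; 3× O (acyclic) → no; 3× C (acyclic) → no; 6× c (aromatic, in 6-ring) → no.
That gives 1 matching atom.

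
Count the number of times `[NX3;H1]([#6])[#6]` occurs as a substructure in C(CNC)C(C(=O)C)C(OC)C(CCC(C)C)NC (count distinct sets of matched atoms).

2

[NX3;H1]([#6])[#6] is the SMARTS for a secondary amine: a trivalent nitrogen with one H, bonded to two carbons.
The molecule carries 2 separate instances of an N-methylamino group (-NHCH3) meeting every constraint; each maps to a distinct set of atoms, giving 2 matches.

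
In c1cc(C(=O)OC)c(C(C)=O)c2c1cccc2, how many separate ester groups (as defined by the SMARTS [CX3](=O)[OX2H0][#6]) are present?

1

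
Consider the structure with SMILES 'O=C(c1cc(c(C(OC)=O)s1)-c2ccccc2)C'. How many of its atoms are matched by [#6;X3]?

12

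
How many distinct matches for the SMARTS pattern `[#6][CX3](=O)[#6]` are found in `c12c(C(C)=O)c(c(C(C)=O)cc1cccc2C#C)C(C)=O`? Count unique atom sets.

[#6][CX3](=O)[#6] is the SMARTS for a ketone: a carbonyl carbon (no H) flanked by two carbons.
The molecule carries 3 separate instances of an acetyl/ketone group (-C(=O)CH3) meeting every constraint; each maps to a distinct set of atoms, giving 3 matches.

3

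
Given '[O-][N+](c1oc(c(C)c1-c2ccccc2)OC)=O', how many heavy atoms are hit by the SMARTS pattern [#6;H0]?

5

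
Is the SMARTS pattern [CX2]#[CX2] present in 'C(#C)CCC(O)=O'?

The pattern [CX2]#[CX2] describes a carbon-carbon triple bond — an alkyne.
The molecule carries an ethynyl group (-C#CH), whose atoms satisfy every constraint of the query, so the pattern matches.

Yes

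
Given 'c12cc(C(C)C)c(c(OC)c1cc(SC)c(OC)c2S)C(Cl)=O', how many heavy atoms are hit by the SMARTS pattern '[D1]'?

8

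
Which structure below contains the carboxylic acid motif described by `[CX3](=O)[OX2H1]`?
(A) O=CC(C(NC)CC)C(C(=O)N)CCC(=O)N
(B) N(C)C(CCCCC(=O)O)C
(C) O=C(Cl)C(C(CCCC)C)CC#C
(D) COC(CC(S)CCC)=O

B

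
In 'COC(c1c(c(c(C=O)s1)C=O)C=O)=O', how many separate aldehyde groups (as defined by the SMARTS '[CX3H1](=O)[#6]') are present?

[CX3H1](=O)[#6] is the SMARTS for an aldehyde: an sp2 carbon with one H, double-bonded to O and single-bonded to carbon.
The molecule carries 3 separate instances of an aldehyde (-CHO) meeting every constraint; each maps to a distinct set of atoms, giving 3 matches.

3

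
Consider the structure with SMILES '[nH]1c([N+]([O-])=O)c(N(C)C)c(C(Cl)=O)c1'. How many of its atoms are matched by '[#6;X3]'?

5

The query [#6;X3] means: any carbon (aromatic or not) with three total connections.
Check the 14 heavy atoms by environment: 1× n (aromatic, X3) → no; 4× c (aromatic, X3) → match; 1× N (X3) → no; 2× C (X4) → no; 1× N (charge +1, X3) → no; 1× O (charge -1, X1) → no; 2× O (X1) → no; 1× C (X3) → match; 1× Cl (X1) → no.
Summing the matching environments: 4 + 1 = 5 matching atoms.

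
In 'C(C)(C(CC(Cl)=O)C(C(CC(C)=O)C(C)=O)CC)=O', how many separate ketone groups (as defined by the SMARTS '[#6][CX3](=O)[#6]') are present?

3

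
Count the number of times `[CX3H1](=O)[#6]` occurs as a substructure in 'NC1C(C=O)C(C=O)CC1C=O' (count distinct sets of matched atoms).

3

[CX3H1](=O)[#6] is the SMARTS for an aldehyde: an sp2 carbon with one H, double-bonded to O and single-bonded to carbon.
The molecule carries 3 separate instances of an aldehyde (-CHO) meeting every constraint; each maps to a distinct set of atoms, giving 3 matches.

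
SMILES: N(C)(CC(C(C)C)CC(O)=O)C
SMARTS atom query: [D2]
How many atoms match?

The query [D2] means: atom with exactly two heavy-atom neighbours.
Check the 12 heavy atoms by environment: 2× C (D2) → match; 3× C (D3) → no; 2× O (D1) → no; 1× N (D3) → no; 4× C (D1) → no.
That gives 2 matching atoms.

2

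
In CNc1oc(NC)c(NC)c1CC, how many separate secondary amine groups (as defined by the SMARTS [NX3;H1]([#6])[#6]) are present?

[NX3;H1]([#6])[#6] is the SMARTS for a secondary amine: a trivalent nitrogen with one H, bonded to two carbons.
The molecule carries 3 separate instances of an N-methylamino group (-NHCH3) meeting every constraint; each maps to a distinct set of atoms, giving 3 matches.

3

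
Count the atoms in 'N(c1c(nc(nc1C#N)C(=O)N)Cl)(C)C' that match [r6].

The query [r6] means: r6 matches atoms in a six-membered ring.
Check the 15 heavy atoms by environment: 2× n (aromatic, in 6-ring) → match; 4× c (aromatic, in 6-ring) → match; 4× C (acyclic) → no; 1× O (acyclic) → no; 3× N (acyclic) → no; 1× Cl (acyclic) → no.
Summing the matching environments: 2 + 4 = 6 matching atoms.

6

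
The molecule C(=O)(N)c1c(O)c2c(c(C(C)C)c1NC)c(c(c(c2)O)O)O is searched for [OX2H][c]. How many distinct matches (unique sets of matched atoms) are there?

4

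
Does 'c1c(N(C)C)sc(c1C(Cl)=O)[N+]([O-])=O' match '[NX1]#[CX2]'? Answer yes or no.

No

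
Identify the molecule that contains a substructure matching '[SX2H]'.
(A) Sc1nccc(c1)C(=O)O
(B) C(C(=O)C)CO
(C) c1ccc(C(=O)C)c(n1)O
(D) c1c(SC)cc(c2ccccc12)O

[SX2H] describes an aliphatic sulfur with two connections, one being H (a thiol).
(A) contains a thiol (-SH), which satisfies every atom and bond constraint.
(B) has a hydroxyl group (-OH) but it is an -OH, not an -SH.
(C) has a hydroxyl group (-OH) but it is an -OH, not an -SH.
(D) has a hydroxyl group (-OH) but it is an -OH, not an -SH.
So the answer is (A).

A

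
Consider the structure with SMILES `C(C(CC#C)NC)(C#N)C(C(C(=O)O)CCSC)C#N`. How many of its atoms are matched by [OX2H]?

1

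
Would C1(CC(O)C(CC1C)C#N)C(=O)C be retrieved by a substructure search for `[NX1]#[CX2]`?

Yes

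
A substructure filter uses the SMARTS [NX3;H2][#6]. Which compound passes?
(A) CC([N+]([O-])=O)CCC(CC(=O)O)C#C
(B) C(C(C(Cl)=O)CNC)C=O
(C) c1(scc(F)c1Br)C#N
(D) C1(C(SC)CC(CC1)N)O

D

[NX3;H2][#6] describes a trivalent nitrogen with two H attached to carbon (a primary amine).
(A) has a nitro group (-[N+](=O)[O-]) but the nitrogen is [N+] with no H, not NX3H2.
(B) has an N-methylamino group (-NHCH3) but the nitrogen bears two carbons and only one H (H1), not H2.
(C) has a nitrile (-C#N) but the nitrogen is NX1 (triple-bonded), not NX3 with two H.
(D) contains a primary amino group (-NH2), which satisfies every atom and bond constraint.
So the answer is (D).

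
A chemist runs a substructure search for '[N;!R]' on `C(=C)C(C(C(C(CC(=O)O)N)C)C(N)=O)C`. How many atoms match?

2

Check the 16 heavy atoms by environment: 11× C (acyclic) → no; 3× O (acyclic) → no; 2× N (acyclic) → match.
That gives 2 matching atoms.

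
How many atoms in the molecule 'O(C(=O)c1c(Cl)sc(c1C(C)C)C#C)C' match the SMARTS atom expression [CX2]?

2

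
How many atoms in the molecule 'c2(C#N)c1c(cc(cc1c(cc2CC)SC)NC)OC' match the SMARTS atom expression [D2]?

Check the 20 heavy atoms by environment: 7× c (aromatic, D3) → no; 3× c (aromatic, D2) → match; 2× C (D2) → match; 1× N (D1) → no; 4× C (D1) → no; 1× S (D2) → match; 1× O (D2) → match; 1× N (D2) → match.
Summing the matching environments: 3 + 2 + 1 + 1 + 1 = 8 matching atoms.

8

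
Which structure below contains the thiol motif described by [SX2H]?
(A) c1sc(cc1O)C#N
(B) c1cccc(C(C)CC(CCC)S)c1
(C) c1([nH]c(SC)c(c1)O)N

[SX2H] describes an aliphatic sulfur with two connections, one being H (a thiol).
(A) has a hydroxyl group (-OH) but it is an -OH, not an -SH.
(B) contains a thiol (-SH), which satisfies every atom and bond constraint.
(C) has a hydroxyl group (-OH) but it is an -OH, not an -SH.
So the answer is (B).

B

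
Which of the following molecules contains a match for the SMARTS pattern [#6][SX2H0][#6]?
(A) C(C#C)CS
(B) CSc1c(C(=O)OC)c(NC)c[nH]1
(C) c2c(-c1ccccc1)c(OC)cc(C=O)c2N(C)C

[#6][SX2H0][#6] describes an aliphatic sulfur bridging two carbons with no H on the sulfur (a thioether).
(A) has a thiol (-SH) but the sulfur has H1, not H0 bridging two carbons.
(B) contains a methylthio ether (-SCH3), which satisfies every atom and bond constraint.
(C) has a methoxy ether (-OCH3) but the bridging atom is O, not S.
So the answer is (B).

B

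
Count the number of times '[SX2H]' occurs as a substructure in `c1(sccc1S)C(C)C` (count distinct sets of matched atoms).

1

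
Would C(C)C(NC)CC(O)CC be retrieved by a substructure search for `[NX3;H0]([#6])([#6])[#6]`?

No

The pattern [NX3;H0]([#6])([#6])[#6] describes a trivalent nitrogen with no H, bonded to three carbons — a tertiary amine.
The closest candidate here is an N-methylamino group (-NHCH3), but the nitrogen still has one H (H1), not H0. No other fragment satisfies the full query, so there is no match.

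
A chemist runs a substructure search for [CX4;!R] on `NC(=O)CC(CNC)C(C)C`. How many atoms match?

Check the 11 heavy atoms by environment: 7× C (X4, acyclic) → match; 2× N (X3, acyclic) → no; 1× C (X3, acyclic) → no; 1× O (X1, acyclic) → no.
That gives 7 matching atoms.

7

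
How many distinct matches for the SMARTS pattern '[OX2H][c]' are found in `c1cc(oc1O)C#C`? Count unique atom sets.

[OX2H][c] is the SMARTS for a phenol: a hydroxyl oxygen attached to an aromatic carbon.
Exactly one fragment in the molecule meets all constraints, giving 1 match.

1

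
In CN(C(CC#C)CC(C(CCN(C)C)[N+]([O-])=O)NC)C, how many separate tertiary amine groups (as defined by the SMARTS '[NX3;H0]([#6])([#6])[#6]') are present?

2

[NX3;H0]([#6])([#6])[#6] is the SMARTS for a tertiary amine: a trivalent nitrogen with no H, bonded to three carbons.
The molecule carries 2 separate instances of a dimethylamino group (-N(CH3)2) meeting every constraint; each maps to a distinct set of atoms, giving 2 matches.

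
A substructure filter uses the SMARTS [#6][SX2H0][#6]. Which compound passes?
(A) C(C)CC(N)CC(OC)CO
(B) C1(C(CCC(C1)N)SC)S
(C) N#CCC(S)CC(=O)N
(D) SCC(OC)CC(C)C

B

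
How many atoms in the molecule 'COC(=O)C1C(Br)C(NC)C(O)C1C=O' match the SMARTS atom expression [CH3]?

2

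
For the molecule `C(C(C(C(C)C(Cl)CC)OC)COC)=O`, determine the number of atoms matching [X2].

Check the 15 heavy atoms by environment: 10× C (X4) → no; 2× O (X2) → match; 1× C (X3) → no; 1× O (X1) → no; 1× Cl (X1) → no.
That gives 2 matching atoms.

2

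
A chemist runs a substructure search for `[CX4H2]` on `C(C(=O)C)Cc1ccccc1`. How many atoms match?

The query [CX4H2] means: sp3 carbon (X4) with exactly two hydrogens.
Check the 11 heavy atoms by environment: 2× C (H2, X4) → match; 1× c (aromatic, H0, X3) → no; 5× c (aromatic, H1, X3) → no; 1× C (H0, X3) → no; 1× O (H0, X1) → no; 1× C (H3, X4) → no.
That gives 2 matching atoms.

2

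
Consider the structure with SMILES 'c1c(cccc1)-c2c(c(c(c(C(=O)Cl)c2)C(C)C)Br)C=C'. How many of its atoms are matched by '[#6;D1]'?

3

Check the 21 heavy atoms by environment: 6× c (aromatic, D3) → no; 6× c (aromatic, D2) → no; 1× Br (D1) → no; 2× C (D3) → no; 3× C (D1) → match; 1× C (D2) → no; 1× O (D1) → no; 1× Cl (D1) → no.
That gives 3 matching atoms.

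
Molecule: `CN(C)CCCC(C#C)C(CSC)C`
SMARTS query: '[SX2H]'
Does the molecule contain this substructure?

No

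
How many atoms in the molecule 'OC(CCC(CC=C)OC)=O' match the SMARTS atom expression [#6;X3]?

3

The query [#6;X3] means: any carbon (aromatic or not) with three total connections.
Check the 11 heavy atoms by environment: 5× C (X4) → no; 3× C (X3) → match; 1× O (X1) → no; 2× O (X2) → no.
That gives 3 matching atoms.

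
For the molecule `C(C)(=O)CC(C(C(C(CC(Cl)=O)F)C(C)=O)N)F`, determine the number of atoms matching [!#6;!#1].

The query [!#6;!#1] means: not carbon and not hydrogen — any heteroatom.
Check the 18 heavy atoms by environment: 11× C → no; 1× N → match; 3× O → match; 1× Cl → match; 2× F → match.
Summing the matching environments: 1 + 3 + 1 + 2 = 7 matching atoms.

7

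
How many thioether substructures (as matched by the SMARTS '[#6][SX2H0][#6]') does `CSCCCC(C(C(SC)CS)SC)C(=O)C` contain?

[#6][SX2H0][#6] is the SMARTS for a thioether: an aliphatic sulfur bridging two carbons with no H on the sulfur.
The molecule carries 3 separate instances of a methylthio ether (-SCH3) meeting every constraint; each maps to a distinct set of atoms, giving 3 matches.

3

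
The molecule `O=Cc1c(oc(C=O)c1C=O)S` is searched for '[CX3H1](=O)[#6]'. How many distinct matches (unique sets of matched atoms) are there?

[CX3H1](=O)[#6] is the SMARTS for an aldehyde: an sp2 carbon with one H, double-bonded to O and single-bonded to carbon.
The molecule carries 3 separate instances of an aldehyde (-CHO) meeting every constraint; each maps to a distinct set of atoms, giving 3 matches.

3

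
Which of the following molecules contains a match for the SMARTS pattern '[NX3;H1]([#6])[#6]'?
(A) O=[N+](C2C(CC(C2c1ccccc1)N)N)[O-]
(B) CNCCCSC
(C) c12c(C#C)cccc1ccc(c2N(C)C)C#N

B

[NX3;H1]([#6])[#6] describes a trivalent nitrogen with one H, bonded to two carbons (a secondary amine).
(A) has a primary amino group (-NH2) but the nitrogen has H2 and only one carbon neighbour.
(B) contains an N-methylamino group (-NHCH3), which satisfies every atom and bond constraint.
(C) has a dimethylamino group (-N(CH3)2) but the nitrogen has H0, not H1.
So the answer is (B).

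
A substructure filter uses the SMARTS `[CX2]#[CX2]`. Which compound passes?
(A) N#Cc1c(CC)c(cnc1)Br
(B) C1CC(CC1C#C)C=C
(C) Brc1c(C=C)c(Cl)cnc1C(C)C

B

[CX2]#[CX2] describes a carbon-carbon triple bond (an alkyne).
(A) has a nitrile (-C#N) but the triple bond is C#N, not C#C.
(B) contains an ethynyl group (-C#CH), which satisfies every atom and bond constraint.
(C) has a vinyl group (-CH=CH2) but the C=C is a double bond; both carbons are CX3, not CX2.
So the answer is (B).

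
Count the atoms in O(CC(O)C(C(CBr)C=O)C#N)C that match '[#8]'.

The query [#8] means: #8 matches any oxygen atom.
Check the 13 heavy atoms by environment: 8× C → no; 3× O → match; 1× Br → no; 1× N → no.
That gives 3 matching atoms.

3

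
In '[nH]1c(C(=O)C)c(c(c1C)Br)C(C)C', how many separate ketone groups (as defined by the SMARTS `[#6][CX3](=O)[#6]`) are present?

[#6][CX3](=O)[#6] is the SMARTS for a ketone: a carbonyl carbon (no H) flanked by two carbons.
Exactly one fragment in the molecule meets all constraints, giving 1 match.

1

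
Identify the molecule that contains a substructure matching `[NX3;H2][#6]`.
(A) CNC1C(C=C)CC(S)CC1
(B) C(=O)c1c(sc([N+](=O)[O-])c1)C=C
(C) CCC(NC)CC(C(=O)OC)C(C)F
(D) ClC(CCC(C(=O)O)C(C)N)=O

D

[NX3;H2][#6] describes a trivalent nitrogen with two H attached to carbon (a primary amine).
(A) has an N-methylamino group (-NHCH3) but the nitrogen bears two carbons and only one H (H1), not H2.
(B) has a nitro group (-[N+](=O)[O-]) but the nitrogen is [N+] with no H, not NX3H2.
(C) has an N-methylamino group (-NHCH3) but the nitrogen bears two carbons and only one H (H1), not H2.
(D) contains a primary amino group (-NH2), which satisfies every atom and bond constraint.
So the answer is (D).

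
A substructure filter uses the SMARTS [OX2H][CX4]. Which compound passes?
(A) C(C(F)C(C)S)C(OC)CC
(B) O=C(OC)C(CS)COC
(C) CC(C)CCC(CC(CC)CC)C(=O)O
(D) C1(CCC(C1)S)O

[OX2H][CX4] describes a hydroxyl oxygen bound to an sp3 (X4) carbon (an aliphatic alcohol).
(A) has a methoxy ether (-OCH3) but the oxygen has H0 (ether), not H1.
(B) has a methoxy ether (-OCH3) but the oxygen has H0 (ether), not H1.
(C) has a carboxylic acid group (-C(=O)OH) but the -OH is on a CX3 carbonyl carbon, not a CX4 carbon.
(D) contains a hydroxyl group (-OH), which satisfies every atom and bond constraint.
So the answer is (D).

D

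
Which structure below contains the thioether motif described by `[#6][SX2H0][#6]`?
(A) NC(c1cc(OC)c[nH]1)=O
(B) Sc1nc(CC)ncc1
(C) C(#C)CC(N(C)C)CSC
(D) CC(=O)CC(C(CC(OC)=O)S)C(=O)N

C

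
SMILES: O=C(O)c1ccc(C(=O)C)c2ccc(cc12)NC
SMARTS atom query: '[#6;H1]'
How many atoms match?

5

The query [#6;H1] means: any carbon bearing exactly one hydrogen.
Check the 18 heavy atoms by environment: 5× c (aromatic, H0) → no; 5× c (aromatic, H1) → match; 2× C (H0) → no; 2× O (H0) → no; 2× C (H3) → no; 1× N (H1) → no; 1× O (H1) → no.
That gives 5 matching atoms.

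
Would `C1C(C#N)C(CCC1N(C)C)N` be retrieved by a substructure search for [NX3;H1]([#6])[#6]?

No

The pattern [NX3;H1]([#6])[#6] describes a trivalent nitrogen with one H, bonded to two carbons — a secondary amine.
The closest candidate here is a primary amino group (-NH2), but the nitrogen has H2 and only one carbon neighbour. No other fragment satisfies the full query, so there is no match.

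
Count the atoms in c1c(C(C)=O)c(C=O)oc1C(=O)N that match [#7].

1

The query [#7] means: #7 matches any nitrogen atom regardless of aromaticity.
Check the 13 heavy atoms by environment: 1× o (aromatic) → no; 4× c (aromatic) → no; 4× C → no; 3× O → no; 1× N → match.
That gives 1 matching atom.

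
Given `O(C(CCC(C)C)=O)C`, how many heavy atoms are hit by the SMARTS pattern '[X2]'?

1

The query [X2] means: any atom with exactly two total connections (bonds + H).
Check the 9 heavy atoms by environment: 6× C (X4) → no; 1× C (X3) → no; 1× O (X1) → no; 1× O (X2) → match.
That gives 1 matching atom.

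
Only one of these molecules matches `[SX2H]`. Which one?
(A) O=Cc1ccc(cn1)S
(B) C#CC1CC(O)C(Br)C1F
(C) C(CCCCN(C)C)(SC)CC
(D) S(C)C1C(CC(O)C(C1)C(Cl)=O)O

A

[SX2H] describes an aliphatic sulfur with two connections, one being H (a thiol).
(A) contains a thiol (-SH), which satisfies every atom and bond constraint.
(B) has a hydroxyl group (-OH) but it is an -OH, not an -SH.
(C) has a methylthio ether (-SCH3) but the sulfur has H0 (bonded to two carbons), not H1.
(D) has a hydroxyl group (-OH) but it is an -OH, not an -SH.
So the answer is (A).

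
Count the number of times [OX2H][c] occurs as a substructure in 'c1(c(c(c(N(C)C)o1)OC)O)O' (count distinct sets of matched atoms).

[OX2H][c] is the SMARTS for a phenol: a hydroxyl oxygen attached to an aromatic carbon.
The molecule carries 2 separate instances of a hydroxyl group (-OH) meeting every constraint; each maps to a distinct set of atoms, giving 2 matches.

2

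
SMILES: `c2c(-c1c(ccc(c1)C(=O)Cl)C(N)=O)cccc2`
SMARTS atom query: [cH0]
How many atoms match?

Check the 18 heavy atoms by environment: 8× c (aromatic, H1) → no; 4× c (aromatic, H0) → match; 2× C (H0) → no; 2× O (H0) → no; 1× Cl (H0) → no; 1× N (H2) → no.
That gives 4 matching atoms.

4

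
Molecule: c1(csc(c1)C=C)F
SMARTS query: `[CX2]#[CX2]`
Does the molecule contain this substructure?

The pattern [CX2]#[CX2] describes a carbon-carbon triple bond — an alkyne.
The closest candidate here is a vinyl group (-CH=CH2), but the C=C is a double bond; both carbons are CX3, not CX2. No other fragment satisfies the full query, so there is no match.

No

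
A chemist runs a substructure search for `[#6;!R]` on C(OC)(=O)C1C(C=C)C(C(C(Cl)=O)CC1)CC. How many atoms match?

7

The query [#6;!R] means: carbon not in any ring.
Check the 17 heavy atoms by environment: 6× C (in 6-ring) → no; 7× C (acyclic) → match; 3× O (acyclic) → no; 1× Cl (acyclic) → no.
That gives 7 matching atoms.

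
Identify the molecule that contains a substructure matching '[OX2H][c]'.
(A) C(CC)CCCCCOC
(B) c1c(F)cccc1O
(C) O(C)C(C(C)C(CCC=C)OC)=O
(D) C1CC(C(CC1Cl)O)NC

B

[OX2H][c] describes a hydroxyl oxygen attached to an aromatic carbon (a phenol).
(A) has a methoxy ether (-OCH3) but the oxygen has H0, not H1.
(B) contains a hydroxyl group (-OH), which satisfies every atom and bond constraint.
(C) has a methoxy ether (-OCH3) but the oxygen has H0, not H1.
(D) has a hydroxyl group (-OH) but the -OH is on an aliphatic carbon, not an aromatic c.
So the answer is (B).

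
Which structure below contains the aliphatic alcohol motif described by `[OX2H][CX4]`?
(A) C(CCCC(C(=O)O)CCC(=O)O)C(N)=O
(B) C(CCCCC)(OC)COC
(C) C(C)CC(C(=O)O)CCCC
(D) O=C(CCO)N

D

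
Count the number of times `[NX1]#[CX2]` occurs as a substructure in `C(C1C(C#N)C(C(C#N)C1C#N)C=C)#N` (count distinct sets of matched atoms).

4

[NX1]#[CX2] is the SMARTS for a nitrile: a nitrogen triple-bonded to a two-connected carbon.
The molecule carries 4 separate instances of a nitrile (-C#N) meeting every constraint; each maps to a distinct set of atoms, giving 4 matches.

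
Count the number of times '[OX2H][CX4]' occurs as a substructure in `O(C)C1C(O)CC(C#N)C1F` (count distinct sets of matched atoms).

1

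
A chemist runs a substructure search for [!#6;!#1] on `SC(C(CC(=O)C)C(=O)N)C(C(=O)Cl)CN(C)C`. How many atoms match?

7

The query [!#6;!#1] means: not carbon and not hydrogen — any heteroatom.
Check the 18 heavy atoms by environment: 11× C → no; 2× N → match; 1× S → match; 3× O → match; 1× Cl → match.
Summing the matching environments: 2 + 1 + 3 + 1 = 7 matching atoms.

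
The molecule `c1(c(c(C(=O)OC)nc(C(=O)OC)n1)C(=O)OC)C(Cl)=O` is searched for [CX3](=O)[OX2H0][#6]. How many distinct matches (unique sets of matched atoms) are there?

3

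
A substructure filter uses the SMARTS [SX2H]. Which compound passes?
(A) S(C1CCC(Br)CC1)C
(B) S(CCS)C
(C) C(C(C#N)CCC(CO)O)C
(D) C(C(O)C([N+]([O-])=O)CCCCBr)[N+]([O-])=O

B

[SX2H] describes an aliphatic sulfur with two connections, one being H (a thiol).
(A) has a methylthio ether (-SCH3) but the sulfur has H0 (bonded to two carbons), not H1.
(B) contains a thiol (-SH), which satisfies every atom and bond constraint.
(C) has a hydroxyl group (-OH) but it is an -OH, not an -SH.
(D) has a hydroxyl group (-OH) but it is an -OH, not an -SH.
So the answer is (B).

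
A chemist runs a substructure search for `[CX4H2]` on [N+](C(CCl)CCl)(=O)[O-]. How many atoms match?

Check the 8 heavy atoms by environment: 2× C (H2, X4) → match; 1× C (H1, X4) → no; 2× Cl (H0, X1) → no; 1× N (charge +1, H0, X3) → no; 1× O (charge -1, H0, X1) → no; 1× O (H0, X1) → no.
That gives 2 matching atoms.

2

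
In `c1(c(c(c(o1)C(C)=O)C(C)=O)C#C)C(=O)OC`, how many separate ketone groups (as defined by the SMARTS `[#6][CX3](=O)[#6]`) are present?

2

[#6][CX3](=O)[#6] is the SMARTS for a ketone: a carbonyl carbon (no H) flanked by two carbons.
The molecule carries 2 separate instances of an acetyl/ketone group (-C(=O)CH3) meeting every constraint; each maps to a distinct set of atoms, giving 2 matches.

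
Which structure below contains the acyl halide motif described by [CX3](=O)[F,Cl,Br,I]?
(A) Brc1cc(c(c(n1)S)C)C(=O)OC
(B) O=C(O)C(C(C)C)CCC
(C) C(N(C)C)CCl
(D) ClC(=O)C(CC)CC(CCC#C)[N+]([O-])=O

[CX3](=O)[F,Cl,Br,I] describes a carbonyl carbon bonded to a halogen (an acyl halide).
(A) has a methyl-ester group (-C(=O)OCH3) but the carbonyl is bonded to -O-C, not to a halogen.
(B) has a carboxylic acid group (-C(=O)OH) but the carbonyl is bonded to -OH, not to a halogen.
(C) has a chloro substituent but the Cl is not on a carbonyl carbon.
(D) contains an acyl chloride (-C(=O)Cl), which satisfies every atom and bond constraint.
So the answer is (D).

D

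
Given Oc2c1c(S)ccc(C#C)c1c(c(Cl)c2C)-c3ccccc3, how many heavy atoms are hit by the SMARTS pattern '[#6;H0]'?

10

Check the 22 heavy atoms by environment: 9× c (aromatic, H0) → match; 7× c (aromatic, H1) → no; 1× C (H3) → no; 1× O (H1) → no; 1× C (H0) → match; 1× C (H1) → no; 1× Cl (H0) → no; 1× S (H1) → no.
Summing the matching environments: 9 + 1 = 10 matching atoms.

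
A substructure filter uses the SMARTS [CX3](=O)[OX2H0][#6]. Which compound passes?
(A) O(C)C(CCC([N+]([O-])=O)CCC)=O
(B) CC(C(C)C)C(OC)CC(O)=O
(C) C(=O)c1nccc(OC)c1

[CX3](=O)[OX2H0][#6] describes a carbonyl carbon bonded to an oxygen that is itself bonded to carbon (no H on that O) (an ester).
(A) contains a methyl-ester group (-C(=O)OCH3), which satisfies every atom and bond constraint.
(B) has a methoxy ether (-OCH3) but the ether oxygen is not adjacent to a C=O carbon.
(C) has a methoxy ether (-OCH3) but the ether oxygen is not adjacent to a C=O carbon.
So the answer is (A).

A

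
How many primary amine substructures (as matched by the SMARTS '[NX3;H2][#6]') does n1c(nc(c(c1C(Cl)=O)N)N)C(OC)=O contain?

2

[NX3;H2][#6] is the SMARTS for a primary amine: a trivalent nitrogen with two H attached to carbon.
The molecule carries 2 separate instances of a primary amino group (-NH2) meeting every constraint; each maps to a distinct set of atoms, giving 2 matches.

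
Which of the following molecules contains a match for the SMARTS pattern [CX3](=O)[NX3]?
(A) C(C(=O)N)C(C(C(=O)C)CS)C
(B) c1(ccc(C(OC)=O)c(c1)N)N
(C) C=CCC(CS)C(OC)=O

A

[CX3](=O)[NX3] describes a carbonyl carbon bonded to a trivalent nitrogen (an amide).
(A) contains a primary amide (-C(=O)NH2), which satisfies every atom and bond constraint.
(B) has a primary amino group (-NH2) but the -NH2 is not attached to a carbonyl carbon.
(C) has a methyl-ester group (-C(=O)OCH3) but the carbonyl is bonded to O, not to an NX3 nitrogen.
So the answer is (A).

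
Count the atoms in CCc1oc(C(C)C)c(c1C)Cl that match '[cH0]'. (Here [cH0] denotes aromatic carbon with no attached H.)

The query [cH0] means: aromatic carbon with no attached hydrogen (substituted or ring-fusion).
Check the 12 heavy atoms by environment: 1× o (aromatic, H0) → no; 4× c (aromatic, H0) → match; 4× C (H3) → no; 1× C (H2) → no; 1× C (H1) → no; 1× Cl (H0) → no.
That gives 4 matching atoms.

4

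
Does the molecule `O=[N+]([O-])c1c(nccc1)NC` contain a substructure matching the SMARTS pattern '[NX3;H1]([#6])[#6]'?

Yes

The pattern [NX3;H1]([#6])[#6] describes a trivalent nitrogen with one H, bonded to two carbons — a secondary amine.
The molecule carries an N-methylamino group (-NHCH3), whose atoms satisfy every constraint of the query, so the pattern matches.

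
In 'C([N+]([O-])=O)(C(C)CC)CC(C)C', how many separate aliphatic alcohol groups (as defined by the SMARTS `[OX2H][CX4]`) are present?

[OX2H][CX4] is the SMARTS for an aliphatic alcohol: a hydroxyl oxygen bound to an sp3 (X4) carbon.
No fragment in the molecule satisfies every constraint, giving 0 matches.

0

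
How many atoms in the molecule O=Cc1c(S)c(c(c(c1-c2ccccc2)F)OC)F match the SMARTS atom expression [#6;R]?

12

The query [#6;R] means: carbon that is part of a ring.
Check the 19 heavy atoms by environment: 12× c (aromatic, in 6-ring) → match; 2× F (acyclic) → no; 2× C (acyclic) → no; 2× O (acyclic) → no; 1× S (acyclic) → no.
That gives 12 matching atoms.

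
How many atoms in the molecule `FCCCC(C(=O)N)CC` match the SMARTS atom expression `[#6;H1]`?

1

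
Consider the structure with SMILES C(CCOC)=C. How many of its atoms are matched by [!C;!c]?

1

Check the 6 heavy atoms by environment: 5× C → no; 1× O → match.
That gives 1 matching atom.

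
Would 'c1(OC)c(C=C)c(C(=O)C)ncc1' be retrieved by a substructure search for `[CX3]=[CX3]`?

Yes

The pattern [CX3]=[CX3] describes a non-aromatic C=C double bond between two sp2 carbons — an alkene.
The molecule carries a vinyl group (-CH=CH2), whose atoms satisfy every constraint of the query, so the pattern matches.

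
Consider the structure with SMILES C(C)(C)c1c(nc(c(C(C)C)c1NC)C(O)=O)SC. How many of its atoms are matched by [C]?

9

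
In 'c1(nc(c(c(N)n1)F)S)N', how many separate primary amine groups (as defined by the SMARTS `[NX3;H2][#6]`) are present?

2

[NX3;H2][#6] is the SMARTS for a primary amine: a trivalent nitrogen with two H attached to carbon.
The molecule carries 2 separate instances of a primary amino group (-NH2) meeting every constraint; each maps to a distinct set of atoms, giving 2 matches.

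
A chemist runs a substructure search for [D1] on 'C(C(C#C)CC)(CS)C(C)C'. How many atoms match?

The query [D1] means: atom with exactly one heavy-atom neighbour (degree 1).
Check the 11 heavy atoms by environment: 3× C (D2) → no; 3× C (D3) → no; 4× C (D1) → match; 1× S (D1) → match.
Summing the matching environments: 4 + 1 = 5 matching atoms.

5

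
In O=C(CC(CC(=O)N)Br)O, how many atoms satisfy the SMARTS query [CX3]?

2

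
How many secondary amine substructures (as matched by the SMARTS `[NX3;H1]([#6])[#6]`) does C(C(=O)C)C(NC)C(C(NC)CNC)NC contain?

[NX3;H1]([#6])[#6] is the SMARTS for a secondary amine: a trivalent nitrogen with one H, bonded to two carbons.
The molecule carries 4 separate instances of an N-methylamino group (-NHCH3) meeting every constraint; each maps to a distinct set of atoms, giving 4 matches.

4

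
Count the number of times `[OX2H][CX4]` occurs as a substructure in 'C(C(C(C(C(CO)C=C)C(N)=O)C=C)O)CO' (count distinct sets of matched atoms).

[OX2H][CX4] is the SMARTS for an aliphatic alcohol: a hydroxyl oxygen bound to an sp3 (X4) carbon.
The molecule carries 3 separate instances of a hydroxyl group (-OH) meeting every constraint; each maps to a distinct set of atoms, giving 3 matches.

3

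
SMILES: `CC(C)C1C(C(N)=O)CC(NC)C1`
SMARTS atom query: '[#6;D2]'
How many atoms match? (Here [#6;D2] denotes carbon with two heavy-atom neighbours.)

The query [#6;D2] means: any carbon bonded to exactly two heavy atoms.
Check the 13 heavy atoms by environment: 5× C (D3) → no; 2× C (D2) → match; 1× N (D2) → no; 3× C (D1) → no; 1× O (D1) → no; 1× N (D1) → no.
That gives 2 matching atoms.

2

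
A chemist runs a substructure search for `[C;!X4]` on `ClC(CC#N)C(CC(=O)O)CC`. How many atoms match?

The query [C;!X4] means: aliphatic carbon that does not have four total connections.
Check the 12 heavy atoms by environment: 6× C (X4) → no; 1× C (X2) → match; 1× N (X1) → no; 1× C (X3) → match; 1× O (X1) → no; 1× O (X2) → no; 1× Cl (X1) → no.
Summing the matching environments: 1 + 1 = 2 matching atoms.

2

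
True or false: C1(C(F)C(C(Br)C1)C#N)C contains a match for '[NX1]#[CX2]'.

The pattern [NX1]#[CX2] describes a nitrogen triple-bonded to a two-connected carbon — a nitrile.
The molecule carries a nitrile (-C#N), whose atoms satisfy every constraint of the query, so the pattern matches.

True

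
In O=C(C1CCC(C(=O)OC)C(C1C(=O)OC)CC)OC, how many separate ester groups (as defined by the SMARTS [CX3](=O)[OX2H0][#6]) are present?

3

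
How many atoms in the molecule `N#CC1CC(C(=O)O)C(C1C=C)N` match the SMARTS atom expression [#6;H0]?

The query [#6;H0] means: any carbon with no attached hydrogen.
Check the 13 heavy atoms by environment: 5× C (H1) → no; 2× C (H2) → no; 1× N (H2) → no; 2× C (H0) → match; 1× O (H0) → no; 1× O (H1) → no; 1× N (H0) → no.
That gives 2 matching atoms.

2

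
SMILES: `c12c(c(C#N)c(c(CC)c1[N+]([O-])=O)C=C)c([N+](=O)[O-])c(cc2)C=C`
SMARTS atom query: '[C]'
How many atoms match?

7

Check the 24 heavy atoms by environment: 10× c (aromatic) → no; 7× C → match; 1× N → no; 2× N (charge +1) → no; 2× O (charge -1) → no; 2× O → no.
That gives 7 matching atoms.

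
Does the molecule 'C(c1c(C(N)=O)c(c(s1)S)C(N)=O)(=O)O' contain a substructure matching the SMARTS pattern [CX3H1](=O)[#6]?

The pattern [CX3H1](=O)[#6] describes an sp2 carbon with one H, double-bonded to O and single-bonded to carbon — an aldehyde.
The closest candidate here is a carboxylic acid group (-C(=O)OH), but the carbonyl carbon has H0 and is bonded to O, not H1. No other fragment satisfies the full query, so there is no match.

No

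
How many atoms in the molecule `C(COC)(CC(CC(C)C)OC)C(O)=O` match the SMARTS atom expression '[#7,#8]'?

Check the 15 heavy atoms by environment: 11× C → no; 4× O → match.
That gives 4 matching atoms.

4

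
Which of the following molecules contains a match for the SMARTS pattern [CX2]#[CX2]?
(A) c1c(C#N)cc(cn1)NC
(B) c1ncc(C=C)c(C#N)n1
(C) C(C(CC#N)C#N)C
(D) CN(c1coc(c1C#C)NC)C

[CX2]#[CX2] describes a carbon-carbon triple bond (an alkyne).
(A) has a nitrile (-C#N) but the triple bond is C#N, not C#C.
(B) has a nitrile (-C#N) but the triple bond is C#N, not C#C.
(C) has a nitrile (-C#N) but the triple bond is C#N, not C#C.
(D) contains an ethynyl group (-C#CH), which satisfies every atom and bond constraint.
So the answer is (D).

D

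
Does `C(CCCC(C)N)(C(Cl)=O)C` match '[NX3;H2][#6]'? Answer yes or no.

Yes

The pattern [NX3;H2][#6] describes a trivalent nitrogen with two H attached to carbon — a primary amine.
The molecule carries a primary amino group (-NH2), whose atoms satisfy every constraint of the query, so the pattern matches.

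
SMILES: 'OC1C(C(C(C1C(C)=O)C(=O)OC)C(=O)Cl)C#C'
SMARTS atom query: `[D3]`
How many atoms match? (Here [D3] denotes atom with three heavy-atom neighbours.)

The query [D3] means: atom with exactly three heavy-atom neighbours.
Check the 18 heavy atoms by environment: 8× C (D3) → match; 4× O (D1) → no; 3× C (D1) → no; 1× O (D2) → no; 1× Cl (D1) → no; 1× C (D2) → no.
That gives 8 matching atoms.

8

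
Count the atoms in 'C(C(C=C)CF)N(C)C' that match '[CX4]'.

5

Check the 9 heavy atoms by environment: 5× C (X4) → match; 2× C (X3) → no; 1× F (X1) → no; 1× N (X3) → no.
That gives 5 matching atoms.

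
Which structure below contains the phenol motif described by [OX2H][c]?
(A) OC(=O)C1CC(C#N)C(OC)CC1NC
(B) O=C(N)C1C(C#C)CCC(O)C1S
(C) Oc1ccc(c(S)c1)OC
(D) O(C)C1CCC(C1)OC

C

[OX2H][c] describes a hydroxyl oxygen attached to an aromatic carbon (a phenol).
(A) has a methoxy ether (-OCH3) but the oxygen has H0, not H1.
(B) has a hydroxyl group (-OH) but the -OH is on an aliphatic carbon, not an aromatic c.
(C) contains a hydroxyl group (-OH), which satisfies every atom and bond constraint.
(D) has a methoxy ether (-OCH3) but the oxygen has H0, not H1.
So the answer is (C).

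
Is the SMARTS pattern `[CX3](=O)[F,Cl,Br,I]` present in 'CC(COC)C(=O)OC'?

The pattern [CX3](=O)[F,Cl,Br,I] describes a carbonyl carbon bonded to a halogen — an acyl halide.
The closest candidate here is a methyl-ester group (-C(=O)OCH3), but the carbonyl is bonded to -O-C, not to a halogen. No other fragment satisfies the full query, so there is no match.

No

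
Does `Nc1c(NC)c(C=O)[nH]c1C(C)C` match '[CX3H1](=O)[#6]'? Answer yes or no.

Yes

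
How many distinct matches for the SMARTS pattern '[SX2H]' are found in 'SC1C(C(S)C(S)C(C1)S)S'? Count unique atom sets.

5

[SX2H] is the SMARTS for a thiol: an aliphatic sulfur with two connections, one being H.
The molecule carries 5 separate instances of a thiol (-SH) meeting every constraint; each maps to a distinct set of atoms, giving 5 matches.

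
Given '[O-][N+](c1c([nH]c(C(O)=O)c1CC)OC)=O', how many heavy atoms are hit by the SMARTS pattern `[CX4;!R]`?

The query [CX4;!R] means: aliphatic carbon with four total connections, not in a ring.
Check the 15 heavy atoms by environment: 1× n (aromatic, X3, in 5-ring) → no; 4× c (aromatic, X3, in 5-ring) → no; 1× N (charge +1, X3, acyclic) → no; 1× O (charge -1, X1, acyclic) → no; 2× O (X1, acyclic) → no; 1× C (X3, acyclic) → no; 2× O (X2, acyclic) → no; 3× C (X4, acyclic) → match.
That gives 3 matching atoms.

3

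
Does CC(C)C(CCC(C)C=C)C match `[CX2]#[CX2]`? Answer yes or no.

No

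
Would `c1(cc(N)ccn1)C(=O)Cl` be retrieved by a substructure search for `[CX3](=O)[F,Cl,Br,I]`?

Yes

The pattern [CX3](=O)[F,Cl,Br,I] describes a carbonyl carbon bonded to a halogen — an acyl halide.
The molecule carries an acyl chloride (-C(=O)Cl), whose atoms satisfy every constraint of the query, so the pattern matches.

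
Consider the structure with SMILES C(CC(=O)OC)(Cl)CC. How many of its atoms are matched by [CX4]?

5

The query [CX4] means: C with X4: aliphatic carbon with exactly 4 total connections (bonds + H).
Check the 9 heavy atoms by environment: 5× C (X4) → match; 1× C (X3) → no; 1× O (X1) → no; 1× O (X2) → no; 1× Cl (X1) → no.
That gives 5 matching atoms.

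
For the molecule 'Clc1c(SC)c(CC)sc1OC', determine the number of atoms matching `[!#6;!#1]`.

4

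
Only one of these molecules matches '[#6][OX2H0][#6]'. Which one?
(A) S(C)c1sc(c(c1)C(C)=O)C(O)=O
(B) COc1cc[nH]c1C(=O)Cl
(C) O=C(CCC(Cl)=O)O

B

[#6][OX2H0][#6] describes an aliphatic oxygen bridging two carbons with no H on the oxygen (an ether).
(A) has a carboxylic acid group (-C(=O)OH) but the -OH oxygen has H1; the =O is OX1, not OX2.
(B) contains a methoxy ether (-OCH3), which satisfies every atom and bond constraint.
(C) has a carboxylic acid group (-C(=O)OH) but the -OH oxygen has H1; the =O is OX1, not OX2.
So the answer is (B).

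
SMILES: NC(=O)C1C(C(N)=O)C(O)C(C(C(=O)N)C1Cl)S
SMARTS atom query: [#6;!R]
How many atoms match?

3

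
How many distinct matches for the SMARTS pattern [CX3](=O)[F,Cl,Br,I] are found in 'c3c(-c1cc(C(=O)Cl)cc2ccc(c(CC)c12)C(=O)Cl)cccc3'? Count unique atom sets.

2

[CX3](=O)[F,Cl,Br,I] is the SMARTS for an acyl halide: a carbonyl carbon bonded to a halogen.
The molecule carries 2 separate instances of an acyl chloride (-C(=O)Cl) meeting every constraint; each maps to a distinct set of atoms, giving 2 matches.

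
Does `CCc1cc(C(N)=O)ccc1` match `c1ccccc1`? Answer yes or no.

Yes

The pattern c1ccccc1 describes six aromatic carbons in a ring — a benzene ring.
The required atom environment is present in the molecule, so the pattern matches.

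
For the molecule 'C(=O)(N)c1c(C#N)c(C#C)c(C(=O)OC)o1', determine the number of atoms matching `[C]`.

The query [C] means: uppercase C matches aliphatic (non-aromatic) carbon only.
Check the 16 heavy atoms by environment: 1× o (aromatic) → no; 4× c (aromatic) → no; 6× C → match; 3× O → no; 2× N → no.
That gives 6 matching atoms.

6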